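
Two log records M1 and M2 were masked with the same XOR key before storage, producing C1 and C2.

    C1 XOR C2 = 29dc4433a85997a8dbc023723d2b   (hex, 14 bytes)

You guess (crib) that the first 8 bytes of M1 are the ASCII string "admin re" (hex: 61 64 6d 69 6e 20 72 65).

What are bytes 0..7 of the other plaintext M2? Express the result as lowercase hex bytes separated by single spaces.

48 b8 29 5a c6 79 e5 cd

Since C1 ⊕ C2 = M1 ⊕ M2, XORing with the guessed M1 bytes yields the corresponding M2 bytes: M2 = (C1 ⊕ C2) ⊕ M1.
byte 0: 00101001 xor 01100001 = 01001000
byte 1: 11011100 xor 01100100 = 10111000
byte 2: 01000100 xor 01101101 = 00101001
byte 3: 00110011 xor 01101001 = 01011010
byte 4: 10101000 xor 01101110 = 11000110
byte 5: 01011001 xor 00100000 = 01111001
byte 6: 10010111 xor 01110010 = 11100101
byte 7: 10101000 xor 01100101 = 11001101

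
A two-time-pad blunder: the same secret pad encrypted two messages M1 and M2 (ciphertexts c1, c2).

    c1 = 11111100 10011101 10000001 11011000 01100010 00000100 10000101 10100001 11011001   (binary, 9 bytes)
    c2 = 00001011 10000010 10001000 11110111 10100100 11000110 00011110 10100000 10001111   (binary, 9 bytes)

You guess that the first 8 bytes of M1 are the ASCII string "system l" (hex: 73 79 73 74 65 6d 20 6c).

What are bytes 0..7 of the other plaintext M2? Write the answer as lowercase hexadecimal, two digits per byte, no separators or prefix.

84667a5ba3afbb6d

First, c1 ⊕ c2 = (M1 ⊕ K) ⊕ (M2 ⊕ K) = M1 ⊕ M2, so the key drops out. Then M2 = (M1 ⊕ M2) ⊕ M1 over the first 8 bytes.
byte 0: (fc ⊕ 0b) ⊕ 73 = f7 ⊕ 73 = 84
byte 1: (9d ⊕ 82) ⊕ 79 = 1f ⊕ 79 = 66
byte 2: (81 ⊕ 88) ⊕ 73 = 09 ⊕ 73 = 7a
byte 3: (d8 ⊕ f7) ⊕ 74 = 2f ⊕ 74 = 5b
byte 4: (62 ⊕ a4) ⊕ 65 = c6 ⊕ 65 = a3
byte 5: (04 ⊕ c6) ⊕ 6d = c2 ⊕ 6d = af
byte 6: (85 ⊕ 1e) ⊕ 20 = 9b ⊕ 20 = bb
byte 7: (a1 ⊕ a0) ⊕ 6c = 01 ⊕ 6c = 6d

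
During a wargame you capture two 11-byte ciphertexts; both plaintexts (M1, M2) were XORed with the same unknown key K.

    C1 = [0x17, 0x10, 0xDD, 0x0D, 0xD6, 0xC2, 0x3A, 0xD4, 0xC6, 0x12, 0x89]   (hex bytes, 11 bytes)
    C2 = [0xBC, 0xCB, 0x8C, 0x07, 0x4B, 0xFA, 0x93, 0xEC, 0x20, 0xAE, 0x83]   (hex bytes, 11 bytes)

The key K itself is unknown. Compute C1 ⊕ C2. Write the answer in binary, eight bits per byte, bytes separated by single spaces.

C1 ⊕ C2 = (M1 ⊕ K) ⊕ (M2 ⊕ K) = M1 ⊕ M2 — the shared key cancels under XOR.
17 xor bc = ab
10 xor cb = db
dd xor 8c = 51
0d xor 07 = 0a
d6 xor 4b = 9d
c2 xor fa = 38
3a xor 93 = a9
d4 xor ec = 38
c6 xor 20 = e6
12 xor ae = bc
89 xor 83 = 0a

10101011 11011011 01010001 00001010 10011101 00111000 10101001 00111000 11100110 10111100 00001010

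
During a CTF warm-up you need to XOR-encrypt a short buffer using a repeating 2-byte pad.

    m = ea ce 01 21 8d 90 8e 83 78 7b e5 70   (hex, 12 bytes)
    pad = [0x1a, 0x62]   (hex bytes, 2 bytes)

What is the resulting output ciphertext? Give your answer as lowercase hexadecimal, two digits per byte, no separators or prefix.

f0ac1b4397f294e16219ff12

The 2-byte key repeats, so the effective keystream is 1a 62 1a 62 1a 62 1a 62 1a 62 1a 62.
byte 0: ea ^ 1a = f0
byte 1: ce ^ 62 = ac
byte 2: 01 ^ 1a = 1b
byte 3: 21 ^ 62 = 43
byte 4: 8d ^ 1a = 97
byte 5: 90 ^ 62 = f2
byte 6: 8e ^ 1a = 94
byte 7: 83 ^ 62 = e1
byte 8: 78 ^ 1a = 62
byte 9: 7b ^ 62 = 19
byte 10: e5 ^ 1a = ff
byte 11: 70 ^ 62 = 12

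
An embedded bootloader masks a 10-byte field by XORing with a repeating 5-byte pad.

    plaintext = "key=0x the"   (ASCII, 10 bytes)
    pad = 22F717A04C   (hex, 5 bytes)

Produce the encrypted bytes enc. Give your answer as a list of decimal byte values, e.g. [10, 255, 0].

[73, 146, 110, 157, 124, 90, 215, 99, 200, 41]

The 5-byte key repeats, so the effective keystream is 22 f7 17 a0 4c 22 f7 17 a0 4c.
byte 0: 6b ⊕ 22 = 49
byte 1: 65 ⊕ f7 = 92
byte 2: 79 ⊕ 17 = 6e
byte 3: 3d ⊕ a0 = 9d
byte 4: 30 ⊕ 4c = 7c
byte 5: 78 ⊕ 22 = 5a
byte 6: 20 ⊕ f7 = d7
byte 7: 74 ⊕ 17 = 63
byte 8: 68 ⊕ a0 = c8
byte 9: 65 ⊕ 4c = 29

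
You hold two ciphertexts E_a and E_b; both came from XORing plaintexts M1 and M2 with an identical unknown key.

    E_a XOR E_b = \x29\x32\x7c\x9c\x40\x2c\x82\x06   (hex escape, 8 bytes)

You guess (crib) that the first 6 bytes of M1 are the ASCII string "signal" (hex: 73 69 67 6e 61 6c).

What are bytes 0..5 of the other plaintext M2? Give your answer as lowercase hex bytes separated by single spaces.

Since E_a ⊕ E_b = M1 ⊕ M2, XORing with the guessed M1 bytes yields the corresponding M2 bytes: M2 = (E_a ⊕ E_b) ⊕ M1.
29 ⊕ 73 = 5a
32 ⊕ 69 = 5b
7c ⊕ 67 = 1b
9c ⊕ 6e = f2
40 ⊕ 61 = 21
2c ⊕ 6c = 40

5a 5b 1b f2 21 40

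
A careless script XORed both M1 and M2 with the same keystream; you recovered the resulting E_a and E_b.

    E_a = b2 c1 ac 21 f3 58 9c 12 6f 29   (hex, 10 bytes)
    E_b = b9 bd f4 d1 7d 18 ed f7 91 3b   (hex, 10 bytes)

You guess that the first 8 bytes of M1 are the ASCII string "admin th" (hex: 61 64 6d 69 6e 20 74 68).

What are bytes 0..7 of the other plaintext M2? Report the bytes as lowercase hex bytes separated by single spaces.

6a 18 35 99 e0 60 05 8d

First, E_a ⊕ E_b = (M1 ⊕ K) ⊕ (M2 ⊕ K) = M1 ⊕ M2, so the key drops out. Then M2 = (M1 ⊕ M2) ⊕ M1 over the first 8 bytes.
byte 0: (b2 ⊕ b9) ⊕ 61 = 0b ⊕ 61 = 6a
byte 1: (c1 ⊕ bd) ⊕ 64 = 7c ⊕ 64 = 18
byte 2: (ac ⊕ f4) ⊕ 6d = 58 ⊕ 6d = 35
byte 3: (21 ⊕ d1) ⊕ 69 = f0 ⊕ 69 = 99
byte 4: (f3 ⊕ 7d) ⊕ 6e = 8e ⊕ 6e = e0
byte 5: (58 ⊕ 18) ⊕ 20 = 40 ⊕ 20 = 60
byte 6: (9c ⊕ ed) ⊕ 74 = 71 ⊕ 74 = 05
byte 7: (12 ⊕ f7) ⊕ 68 = e5 ⊕ 68 = 8d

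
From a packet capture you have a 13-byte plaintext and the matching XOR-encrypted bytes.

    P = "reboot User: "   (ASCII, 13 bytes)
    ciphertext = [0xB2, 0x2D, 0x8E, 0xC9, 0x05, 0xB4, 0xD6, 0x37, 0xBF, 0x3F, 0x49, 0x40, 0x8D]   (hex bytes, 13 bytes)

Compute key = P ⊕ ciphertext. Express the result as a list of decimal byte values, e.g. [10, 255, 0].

Since ciphertext = P ⊕ key, XORing both sides with P gives key = P ⊕ ciphertext.
01110010 xor 10110010 = 11000000
01100101 xor 00101101 = 01001000
01100010 xor 10001110 = 11101100
01101111 xor 11001001 = 10100110
01101111 xor 00000101 = 01101010
01110100 xor 10110100 = 11000000
00100000 xor 11010110 = 11110110
01010101 xor 00110111 = 01100010
01110011 xor 10111111 = 11001100
01100101 xor 00111111 = 01011010
01110010 xor 01001001 = 00111011
00111010 xor 01000000 = 01111010
00100000 xor 10001101 = 10101101

[192, 72, 236, 166, 106, 192, 246, 98, 204, 90, 59, 122, 173]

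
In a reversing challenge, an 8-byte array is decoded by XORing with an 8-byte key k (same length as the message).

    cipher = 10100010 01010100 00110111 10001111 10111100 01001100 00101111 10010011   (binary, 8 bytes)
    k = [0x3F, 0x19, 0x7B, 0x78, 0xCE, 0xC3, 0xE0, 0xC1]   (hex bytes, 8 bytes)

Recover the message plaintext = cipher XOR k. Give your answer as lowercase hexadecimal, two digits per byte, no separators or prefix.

162 ⊕  63 = 157
 84 ⊕  25 =  77
 55 ⊕ 123 =  76
143 ⊕ 120 = 247
188 ⊕ 206 = 114
 76 ⊕ 195 = 143
 47 ⊕ 224 = 207
147 ⊕ 193 =  82

9d4d4cf7728fcf52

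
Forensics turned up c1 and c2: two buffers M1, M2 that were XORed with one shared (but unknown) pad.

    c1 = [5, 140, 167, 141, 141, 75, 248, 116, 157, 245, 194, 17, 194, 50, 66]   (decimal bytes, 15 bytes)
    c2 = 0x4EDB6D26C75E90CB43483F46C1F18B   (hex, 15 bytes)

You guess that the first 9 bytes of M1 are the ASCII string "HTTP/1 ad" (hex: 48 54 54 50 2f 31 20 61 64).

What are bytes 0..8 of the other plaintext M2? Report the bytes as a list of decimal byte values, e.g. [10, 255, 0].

First, c1 ⊕ c2 = (M1 ⊕ K) ⊕ (M2 ⊕ K) = M1 ⊕ M2, so the key drops out. Then M2 = (M1 ⊕ M2) ⊕ M1 over the first 9 bytes.
byte 0: (05 ^ 4e) ^ 48 = 4b ^ 48 = 03
byte 1: (8c ^ db) ^ 54 = 57 ^ 54 = 03
byte 2: (a7 ^ 6d) ^ 54 = ca ^ 54 = 9e
byte 3: (8d ^ 26) ^ 50 = ab ^ 50 = fb
byte 4: (8d ^ c7) ^ 2f = 4a ^ 2f = 65
byte 5: (4b ^ 5e) ^ 31 = 15 ^ 31 = 24
byte 6: (f8 ^ 90) ^ 20 = 68 ^ 20 = 48
byte 7: (74 ^ cb) ^ 61 = bf ^ 61 = de
byte 8: (9d ^ 43) ^ 64 = de ^ 64 = ba

[3, 3, 158, 251, 101, 36, 72, 222, 186]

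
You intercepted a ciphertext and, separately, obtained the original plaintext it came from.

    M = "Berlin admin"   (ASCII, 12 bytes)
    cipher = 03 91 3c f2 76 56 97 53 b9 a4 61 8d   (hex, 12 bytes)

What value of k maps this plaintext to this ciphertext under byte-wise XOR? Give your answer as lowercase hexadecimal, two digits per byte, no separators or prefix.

Since cipher = M ⊕ k, XORing both sides with M gives k = M ⊕ cipher.
byte 0: 42 ^ 03 = 41
byte 1: 65 ^ 91 = f4
byte 2: 72 ^ 3c = 4e
byte 3: 6c ^ f2 = 9e
byte 4: 69 ^ 76 = 1f
byte 5: 6e ^ 56 = 38
byte 6: 20 ^ 97 = b7
byte 7: 61 ^ 53 = 32
byte 8: 64 ^ b9 = dd
byte 9: 6d ^ a4 = c9
byte 10: 69 ^ 61 = 08
byte 11: 6e ^ 8d = e3

41f44e9e1f38b732ddc908e3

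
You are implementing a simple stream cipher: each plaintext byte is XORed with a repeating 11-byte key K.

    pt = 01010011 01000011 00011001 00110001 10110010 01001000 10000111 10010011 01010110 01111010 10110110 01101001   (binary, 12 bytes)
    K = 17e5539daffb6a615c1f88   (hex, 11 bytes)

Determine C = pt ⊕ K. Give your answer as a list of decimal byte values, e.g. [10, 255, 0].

The 11-byte key repeats, so the effective keystream is 17 e5 53 9d af fb 6a 61 5c 1f 88 17.
byte 0: 53 ⊕ 17 = 44
byte 1: 43 ⊕ e5 = a6
byte 2: 19 ⊕ 53 = 4a
byte 3: 31 ⊕ 9d = ac
byte 4: b2 ⊕ af = 1d
byte 5: 48 ⊕ fb = b3
byte 6: 87 ⊕ 6a = ed
byte 7: 93 ⊕ 61 = f2
byte 8: 56 ⊕ 5c = 0a
byte 9: 7a ⊕ 1f = 65
byte 10: b6 ⊕ 88 = 3e
byte 11: 69 ⊕ 17 = 7e

[68, 166, 74, 172, 29, 179, 237, 242, 10, 101, 62, 126]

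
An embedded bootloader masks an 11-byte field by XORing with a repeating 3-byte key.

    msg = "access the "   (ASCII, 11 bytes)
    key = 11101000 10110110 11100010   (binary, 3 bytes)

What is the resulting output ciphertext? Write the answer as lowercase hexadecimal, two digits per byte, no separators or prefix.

The 3-byte key repeats, so the effective keystream is e8 b6 e2 e8 b6 e2 e8 b6 e2 e8 b6.
byte 0: 61 XOR e8 = 89
byte 1: 63 XOR b6 = d5
byte 2: 63 XOR e2 = 81
byte 3: 65 XOR e8 = 8d
byte 4: 73 XOR b6 = c5
byte 5: 73 XOR e2 = 91
byte 6: 20 XOR e8 = c8
byte 7: 74 XOR b6 = c2
byte 8: 68 XOR e2 = 8a
byte 9: 65 XOR e8 = 8d
byte 10: 20 XOR b6 = 96

89d5818dc591c8c28a8d96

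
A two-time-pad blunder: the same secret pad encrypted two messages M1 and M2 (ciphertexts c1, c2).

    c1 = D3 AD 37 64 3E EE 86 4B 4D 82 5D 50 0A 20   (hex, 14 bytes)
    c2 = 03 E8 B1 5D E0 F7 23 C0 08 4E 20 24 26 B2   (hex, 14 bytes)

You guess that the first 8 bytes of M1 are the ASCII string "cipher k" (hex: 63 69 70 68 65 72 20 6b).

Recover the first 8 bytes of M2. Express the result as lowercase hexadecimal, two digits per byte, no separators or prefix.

b32cf651bb6b85e0

First, c1 ⊕ c2 = (M1 ⊕ K) ⊕ (M2 ⊕ K) = M1 ⊕ M2, so the key drops out. Then M2 = (M1 ⊕ M2) ⊕ M1 over the first 8 bytes.
byte 0: (d3 ^ 03) ^ 63 = d0 ^ 63 = b3
byte 1: (ad ^ e8) ^ 69 = 45 ^ 69 = 2c
byte 2: (37 ^ b1) ^ 70 = 86 ^ 70 = f6
byte 3: (64 ^ 5d) ^ 68 = 39 ^ 68 = 51
byte 4: (3e ^ e0) ^ 65 = de ^ 65 = bb
byte 5: (ee ^ f7) ^ 72 = 19 ^ 72 = 6b
byte 6: (86 ^ 23) ^ 20 = a5 ^ 20 = 85
byte 7: (4b ^ c0) ^ 6b = 8b ^ 6b = e0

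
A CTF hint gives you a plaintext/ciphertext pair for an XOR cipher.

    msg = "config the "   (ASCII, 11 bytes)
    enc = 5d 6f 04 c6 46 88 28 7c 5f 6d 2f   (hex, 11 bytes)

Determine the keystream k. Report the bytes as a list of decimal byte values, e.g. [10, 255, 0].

Since enc = msg ⊕ k, XORing both sides with msg gives k = msg ⊕ enc.
63 ^ 5d = 3e
6f ^ 6f = 00
6e ^ 04 = 6a
66 ^ c6 = a0
69 ^ 46 = 2f
67 ^ 88 = ef
20 ^ 28 = 08
74 ^ 7c = 08
68 ^ 5f = 37
65 ^ 6d = 08
20 ^ 2f = 0f

[62, 0, 106, 160, 47, 239, 8, 8, 55, 8, 15]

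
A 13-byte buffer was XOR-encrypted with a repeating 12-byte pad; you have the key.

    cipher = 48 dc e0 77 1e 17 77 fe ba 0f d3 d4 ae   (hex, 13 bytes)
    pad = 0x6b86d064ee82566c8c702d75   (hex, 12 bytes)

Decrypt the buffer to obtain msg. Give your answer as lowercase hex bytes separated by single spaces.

The 12-byte key repeats, so the effective keystream is 6b 86 d0 64 ee 82 56 6c 8c 70 2d 75 6b.
byte 0: 48 XOR 6b = 23
byte 1: dc XOR 86 = 5a
byte 2: e0 XOR d0 = 30
byte 3: 77 XOR 64 = 13
byte 4: 1e XOR ee = f0
byte 5: 17 XOR 82 = 95
byte 6: 77 XOR 56 = 21
byte 7: fe XOR 6c = 92
byte 8: ba XOR 8c = 36
byte 9: 0f XOR 70 = 7f
byte 10: d3 XOR 2d = fe
byte 11: d4 XOR 75 = a1
byte 12: ae XOR 6b = c5

23 5a 30 13 f0 95 21 92 36 7f fe a1 c5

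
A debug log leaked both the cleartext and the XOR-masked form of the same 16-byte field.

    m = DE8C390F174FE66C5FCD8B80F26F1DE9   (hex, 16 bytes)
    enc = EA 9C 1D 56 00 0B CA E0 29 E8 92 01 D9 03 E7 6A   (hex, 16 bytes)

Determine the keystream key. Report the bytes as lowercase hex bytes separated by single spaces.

Since enc = m ⊕ key, XORing both sides with m gives key = m ⊕ enc.
de xor ea = 34
8c xor 9c = 10
39 xor 1d = 24
0f xor 56 = 59
17 xor 00 = 17
4f xor 0b = 44
e6 xor ca = 2c
6c xor e0 = 8c
5f xor 29 = 76
cd xor e8 = 25
8b xor 92 = 19
80 xor 01 = 81
f2 xor d9 = 2b
6f xor 03 = 6c
1d xor e7 = fa
e9 xor 6a = 83

34 10 24 59 17 44 2c 8c 76 25 19 81 2b 6c fa 83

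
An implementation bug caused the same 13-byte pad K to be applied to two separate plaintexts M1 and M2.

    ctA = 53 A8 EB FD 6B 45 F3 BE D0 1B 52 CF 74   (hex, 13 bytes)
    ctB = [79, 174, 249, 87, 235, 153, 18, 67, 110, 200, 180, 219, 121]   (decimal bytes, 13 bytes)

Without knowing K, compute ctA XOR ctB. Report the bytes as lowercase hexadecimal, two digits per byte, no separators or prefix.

ctA ⊕ ctB = (M1 ⊕ K) ⊕ (M2 ⊕ K) = M1 ⊕ M2 — the shared key cancels under XOR.
53 XOR 4f = 1c
a8 XOR ae = 06
eb XOR f9 = 12
fd XOR 57 = aa
6b XOR eb = 80
45 XOR 99 = dc
f3 XOR 12 = e1
be XOR 43 = fd
d0 XOR 6e = be
1b XOR c8 = d3
52 XOR b4 = e6
cf XOR db = 14
74 XOR 79 = 0d

1c0612aa80dce1fdbed3e6140d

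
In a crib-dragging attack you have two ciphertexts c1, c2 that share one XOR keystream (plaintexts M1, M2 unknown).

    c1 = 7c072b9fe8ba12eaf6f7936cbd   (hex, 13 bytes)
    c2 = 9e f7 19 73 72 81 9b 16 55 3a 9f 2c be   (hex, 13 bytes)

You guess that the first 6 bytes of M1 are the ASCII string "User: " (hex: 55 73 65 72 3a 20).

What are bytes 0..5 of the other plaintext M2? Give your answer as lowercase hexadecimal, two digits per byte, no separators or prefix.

b783579ea01b

First, c1 ⊕ c2 = (M1 ⊕ K) ⊕ (M2 ⊕ K) = M1 ⊕ M2, so the key drops out. Then M2 = (M1 ⊕ M2) ⊕ M1 over the first 6 bytes.
byte 0: (7c ⊕ 9e) ⊕ 55 = e2 ⊕ 55 = b7
byte 1: (07 ⊕ f7) ⊕ 73 = f0 ⊕ 73 = 83
byte 2: (2b ⊕ 19) ⊕ 65 = 32 ⊕ 65 = 57
byte 3: (9f ⊕ 73) ⊕ 72 = ec ⊕ 72 = 9e
byte 4: (e8 ⊕ 72) ⊕ 3a = 9a ⊕ 3a = a0
byte 5: (ba ⊕ 81) ⊕ 20 = 3b ⊕ 20 = 1b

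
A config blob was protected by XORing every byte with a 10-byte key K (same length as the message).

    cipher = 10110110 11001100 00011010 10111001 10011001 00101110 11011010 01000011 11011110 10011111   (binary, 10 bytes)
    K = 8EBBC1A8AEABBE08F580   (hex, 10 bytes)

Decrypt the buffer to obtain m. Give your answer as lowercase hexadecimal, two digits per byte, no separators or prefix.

3877db113785644b2b1f

182 ^ 142 =  56
204 ^ 187 = 119
 26 ^ 193 = 219
185 ^ 168 =  17
153 ^ 174 =  55
 46 ^ 171 = 133
218 ^ 190 = 100
 67 ^   8 =  75
222 ^ 245 =  43
159 ^ 128 =  31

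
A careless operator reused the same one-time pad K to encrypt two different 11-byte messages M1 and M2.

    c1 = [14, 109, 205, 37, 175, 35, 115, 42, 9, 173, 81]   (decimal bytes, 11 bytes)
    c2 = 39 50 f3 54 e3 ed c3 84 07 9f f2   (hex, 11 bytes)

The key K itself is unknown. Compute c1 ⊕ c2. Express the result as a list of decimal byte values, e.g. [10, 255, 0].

[55, 61, 62, 113, 76, 206, 176, 174, 14, 50, 163]

c1 ⊕ c2 = (M1 ⊕ K) ⊕ (M2 ⊕ K) = M1 ⊕ M2 — the shared key cancels under XOR.
byte 0:  14 ⊕  57 =  55
byte 1: 109 ⊕  80 =  61
byte 2: 205 ⊕ 243 =  62
byte 3:  37 ⊕  84 = 113
byte 4: 175 ⊕ 227 =  76
byte 5:  35 ⊕ 237 = 206
byte 6: 115 ⊕ 195 = 176
byte 7:  42 ⊕ 132 = 174
byte 8:   9 ⊕   7 =  14
byte 9: 173 ⊕ 159 =  50
byte 10:  81 ⊕ 242 = 163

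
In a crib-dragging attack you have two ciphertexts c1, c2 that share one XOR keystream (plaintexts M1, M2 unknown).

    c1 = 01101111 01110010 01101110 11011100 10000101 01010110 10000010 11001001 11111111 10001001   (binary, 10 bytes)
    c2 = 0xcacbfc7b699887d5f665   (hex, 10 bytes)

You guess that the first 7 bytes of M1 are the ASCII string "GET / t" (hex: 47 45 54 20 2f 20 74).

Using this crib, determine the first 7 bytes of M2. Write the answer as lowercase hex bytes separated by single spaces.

First, c1 ⊕ c2 = (M1 ⊕ K) ⊕ (M2 ⊕ K) = M1 ⊕ M2, so the key drops out. Then M2 = (M1 ⊕ M2) ⊕ M1 over the first 7 bytes.
byte 0: (6f ⊕ ca) ⊕ 47 = a5 ⊕ 47 = e2
byte 1: (72 ⊕ cb) ⊕ 45 = b9 ⊕ 45 = fc
byte 2: (6e ⊕ fc) ⊕ 54 = 92 ⊕ 54 = c6
byte 3: (dc ⊕ 7b) ⊕ 20 = a7 ⊕ 20 = 87
byte 4: (85 ⊕ 69) ⊕ 2f = ec ⊕ 2f = c3
byte 5: (56 ⊕ 98) ⊕ 20 = ce ⊕ 20 = ee
byte 6: (82 ⊕ 87) ⊕ 74 = 05 ⊕ 74 = 71

e2 fc c6 87 c3 ee 71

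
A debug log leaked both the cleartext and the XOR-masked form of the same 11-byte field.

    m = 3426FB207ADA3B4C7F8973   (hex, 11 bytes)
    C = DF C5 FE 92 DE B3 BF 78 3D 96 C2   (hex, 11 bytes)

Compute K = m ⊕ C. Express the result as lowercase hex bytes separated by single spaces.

eb e3 05 b2 a4 69 84 34 42 1f b1

Since C = m ⊕ K, XORing both sides with m gives K = m ⊕ C.
 52 xor 223 = 235
 38 xor 197 = 227
251 xor 254 =   5
 32 xor 146 = 178
122 xor 222 = 164
218 xor 179 = 105
 59 xor 191 = 132
 76 xor 120 =  52
127 xor  61 =  66
137 xor 150 =  31
115 xor 194 = 177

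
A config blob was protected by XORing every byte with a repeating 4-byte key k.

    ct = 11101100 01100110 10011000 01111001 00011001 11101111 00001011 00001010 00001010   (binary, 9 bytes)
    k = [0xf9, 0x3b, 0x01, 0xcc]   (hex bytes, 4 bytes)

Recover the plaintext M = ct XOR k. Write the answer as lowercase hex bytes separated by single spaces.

The 4-byte key repeats, so the effective keystream is f9 3b 01 cc f9 3b 01 cc f9.
byte 0: 236 xor 249 =  21
byte 1: 102 xor  59 =  93
byte 2: 152 xor   1 = 153
byte 3: 121 xor 204 = 181
byte 4:  25 xor 249 = 224
byte 5: 239 xor  59 = 212
byte 6:  11 xor   1 =  10
byte 7:  10 xor 204 = 198
byte 8:  10 xor 249 = 243

15 5d 99 b5 e0 d4 0a c6 f3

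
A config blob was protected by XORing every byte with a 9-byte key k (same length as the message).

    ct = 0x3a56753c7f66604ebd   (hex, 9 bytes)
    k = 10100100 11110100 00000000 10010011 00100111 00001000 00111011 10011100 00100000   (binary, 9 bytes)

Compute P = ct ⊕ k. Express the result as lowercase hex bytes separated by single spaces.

XOR is its own inverse, so applying the key byte-wise gives the result directly.
 58 ⊕ 164 = 158
 86 ⊕ 244 = 162
117 ⊕   0 = 117
 60 ⊕ 147 = 175
127 ⊕  39 =  88
102 ⊕   8 = 110
 96 ⊕  59 =  91
 78 ⊕ 156 = 210
189 ⊕  32 = 157

9e a2 75 af 58 6e 5b d2 9d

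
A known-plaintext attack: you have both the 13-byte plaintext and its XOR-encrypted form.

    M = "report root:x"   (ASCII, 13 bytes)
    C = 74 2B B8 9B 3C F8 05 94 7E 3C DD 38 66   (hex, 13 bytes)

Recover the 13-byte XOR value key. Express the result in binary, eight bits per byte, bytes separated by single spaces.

Since C = M ⊕ key, XORing both sides with M gives key = M ⊕ C.
01110010 xor 01110100 = 00000110
01100101 xor 00101011 = 01001110
01110000 xor 10111000 = 11001000
01101111 xor 10011011 = 11110100
01110010 xor 00111100 = 01001110
01110100 xor 11111000 = 10001100
00100000 xor 00000101 = 00100101
01110010 xor 10010100 = 11100110
01101111 xor 01111110 = 00010001
01101111 xor 00111100 = 01010011
01110100 xor 11011101 = 10101001
00111010 xor 00111000 = 00000010
01111000 xor 01100110 = 00011110

00000110 01001110 11001000 11110100 01001110 10001100 00100101 11100110 00010001 01010011 10101001 00000010 00011110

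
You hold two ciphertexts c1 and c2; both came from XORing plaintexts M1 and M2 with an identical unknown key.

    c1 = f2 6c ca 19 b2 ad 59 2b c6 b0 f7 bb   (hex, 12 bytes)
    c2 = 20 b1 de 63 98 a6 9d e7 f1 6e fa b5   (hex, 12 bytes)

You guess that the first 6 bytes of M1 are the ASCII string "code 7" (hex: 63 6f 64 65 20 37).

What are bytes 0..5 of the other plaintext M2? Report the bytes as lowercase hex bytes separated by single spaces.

b1 b2 70 1f 0a 3c

First, c1 ⊕ c2 = (M1 ⊕ K) ⊕ (M2 ⊕ K) = M1 ⊕ M2, so the key drops out. Then M2 = (M1 ⊕ M2) ⊕ M1 over the first 6 bytes.
byte 0: (f2 ^ 20) ^ 63 = d2 ^ 63 = b1
byte 1: (6c ^ b1) ^ 6f = dd ^ 6f = b2
byte 2: (ca ^ de) ^ 64 = 14 ^ 64 = 70
byte 3: (19 ^ 63) ^ 65 = 7a ^ 65 = 1f
byte 4: (b2 ^ 98) ^ 20 = 2a ^ 20 = 0a
byte 5: (ad ^ a6) ^ 37 = 0b ^ 37 = 3c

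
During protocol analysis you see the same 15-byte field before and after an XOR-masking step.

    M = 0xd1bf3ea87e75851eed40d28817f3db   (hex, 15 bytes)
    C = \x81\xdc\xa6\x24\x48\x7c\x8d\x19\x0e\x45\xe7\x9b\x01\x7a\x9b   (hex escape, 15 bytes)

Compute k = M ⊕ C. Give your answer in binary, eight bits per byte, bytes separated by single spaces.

Since C = M ⊕ k, XORing both sides with M gives k = M ⊕ C.
d1 ^ 81 = 50
bf ^ dc = 63
3e ^ a6 = 98
a8 ^ 24 = 8c
7e ^ 48 = 36
75 ^ 7c = 09
85 ^ 8d = 08
1e ^ 19 = 07
ed ^ 0e = e3
40 ^ 45 = 05
d2 ^ e7 = 35
88 ^ 9b = 13
17 ^ 01 = 16
f3 ^ 7a = 89
db ^ 9b = 40

01010000 01100011 10011000 10001100 00110110 00001001 00001000 00000111 11100011 00000101 00110101 00010011 00010110 10001001 01000000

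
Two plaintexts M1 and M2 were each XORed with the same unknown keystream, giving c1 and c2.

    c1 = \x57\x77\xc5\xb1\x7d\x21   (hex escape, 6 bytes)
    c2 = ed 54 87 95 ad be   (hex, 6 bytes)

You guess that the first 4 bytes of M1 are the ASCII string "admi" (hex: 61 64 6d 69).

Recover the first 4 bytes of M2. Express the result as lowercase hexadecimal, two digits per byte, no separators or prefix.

db472f4d

First, c1 ⊕ c2 = (M1 ⊕ K) ⊕ (M2 ⊕ K) = M1 ⊕ M2, so the key drops out. Then M2 = (M1 ⊕ M2) ⊕ M1 over the first 4 bytes.
byte 0: (57 xor ed) xor 61 = ba xor 61 = db
byte 1: (77 xor 54) xor 64 = 23 xor 64 = 47
byte 2: (c5 xor 87) xor 6d = 42 xor 6d = 2f
byte 3: (b1 xor 95) xor 69 = 24 xor 69 = 4d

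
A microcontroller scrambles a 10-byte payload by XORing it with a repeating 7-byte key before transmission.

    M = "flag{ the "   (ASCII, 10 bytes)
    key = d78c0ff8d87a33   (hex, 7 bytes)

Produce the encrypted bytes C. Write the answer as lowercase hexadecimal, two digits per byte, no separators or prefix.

b1e06e9fa35a47bfe92f

The 7-byte key repeats, so the effective keystream is d7 8c 0f f8 d8 7a 33 d7 8c 0f.
byte 0: 01100110 xor 11010111 = 10110001
byte 1: 01101100 xor 10001100 = 11100000
byte 2: 01100001 xor 00001111 = 01101110
byte 3: 01100111 xor 11111000 = 10011111
byte 4: 01111011 xor 11011000 = 10100011
byte 5: 00100000 xor 01111010 = 01011010
byte 6: 01110100 xor 00110011 = 01000111
byte 7: 01101000 xor 11010111 = 10111111
byte 8: 01100101 xor 10001100 = 11101001
byte 9: 00100000 xor 00001111 = 00101111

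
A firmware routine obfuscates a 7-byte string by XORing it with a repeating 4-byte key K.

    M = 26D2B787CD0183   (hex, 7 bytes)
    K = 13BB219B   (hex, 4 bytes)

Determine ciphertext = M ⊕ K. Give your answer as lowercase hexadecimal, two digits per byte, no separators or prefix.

3569961cdebaa2

The 4-byte key repeats, so the effective keystream is 13 bb 21 9b 13 bb 21.
byte 0: 26 ⊕ 13 = 35
byte 1: d2 ⊕ bb = 69
byte 2: b7 ⊕ 21 = 96
byte 3: 87 ⊕ 9b = 1c
byte 4: cd ⊕ 13 = de
byte 5: 01 ⊕ bb = ba
byte 6: 83 ⊕ 21 = a2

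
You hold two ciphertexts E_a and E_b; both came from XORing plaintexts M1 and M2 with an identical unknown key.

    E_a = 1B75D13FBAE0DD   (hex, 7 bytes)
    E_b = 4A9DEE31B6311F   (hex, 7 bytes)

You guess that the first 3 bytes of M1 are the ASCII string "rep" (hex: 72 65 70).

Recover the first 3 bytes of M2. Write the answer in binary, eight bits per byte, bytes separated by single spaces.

00100011 10001101 01001111

First, E_a ⊕ E_b = (M1 ⊕ K) ⊕ (M2 ⊕ K) = M1 ⊕ M2, so the key drops out. Then M2 = (M1 ⊕ M2) ⊕ M1 over the first 3 bytes.
byte 0: (1b ⊕ 4a) ⊕ 72 = 51 ⊕ 72 = 23
byte 1: (75 ⊕ 9d) ⊕ 65 = e8 ⊕ 65 = 8d
byte 2: (d1 ⊕ ee) ⊕ 70 = 3f ⊕ 70 = 4f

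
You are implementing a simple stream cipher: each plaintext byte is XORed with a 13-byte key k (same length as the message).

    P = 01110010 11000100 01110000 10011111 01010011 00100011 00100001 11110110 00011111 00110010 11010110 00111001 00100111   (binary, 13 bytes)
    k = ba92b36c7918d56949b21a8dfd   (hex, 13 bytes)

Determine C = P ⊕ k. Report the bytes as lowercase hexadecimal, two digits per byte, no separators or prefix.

72 ⊕ ba = c8
c4 ⊕ 92 = 56
70 ⊕ b3 = c3
9f ⊕ 6c = f3
53 ⊕ 79 = 2a
23 ⊕ 18 = 3b
21 ⊕ d5 = f4
f6 ⊕ 69 = 9f
1f ⊕ 49 = 56
32 ⊕ b2 = 80
d6 ⊕ 1a = cc
39 ⊕ 8d = b4
27 ⊕ fd = da

c856c3f32a3bf49f5680ccb4da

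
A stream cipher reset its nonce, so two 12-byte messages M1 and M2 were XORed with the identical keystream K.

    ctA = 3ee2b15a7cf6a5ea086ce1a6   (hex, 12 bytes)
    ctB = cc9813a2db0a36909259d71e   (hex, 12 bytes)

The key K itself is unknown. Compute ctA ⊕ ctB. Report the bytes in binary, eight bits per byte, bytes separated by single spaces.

11110010 01111010 10100010 11111000 10100111 11111100 10010011 01111010 10011010 00110101 00110110 10111000

ctA ⊕ ctB = (M1 ⊕ K) ⊕ (M2 ⊕ K) = M1 ⊕ M2 — the shared key cancels under XOR.
00111110 ^ 11001100 = 11110010
11100010 ^ 10011000 = 01111010
10110001 ^ 00010011 = 10100010
01011010 ^ 10100010 = 11111000
01111100 ^ 11011011 = 10100111
11110110 ^ 00001010 = 11111100
10100101 ^ 00110110 = 10010011
11101010 ^ 10010000 = 01111010
00001000 ^ 10010010 = 10011010
01101100 ^ 01011001 = 00110101
11100001 ^ 11010111 = 00110110
10100110 ^ 00011110 = 10111000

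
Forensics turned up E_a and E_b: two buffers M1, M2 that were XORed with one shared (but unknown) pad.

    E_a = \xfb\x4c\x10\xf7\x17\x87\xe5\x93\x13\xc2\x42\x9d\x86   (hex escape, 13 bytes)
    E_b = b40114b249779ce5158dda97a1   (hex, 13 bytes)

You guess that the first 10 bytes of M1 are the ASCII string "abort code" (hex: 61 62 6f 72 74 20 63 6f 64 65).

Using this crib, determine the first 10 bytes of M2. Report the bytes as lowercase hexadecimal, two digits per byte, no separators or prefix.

First, E_a ⊕ E_b = (M1 ⊕ K) ⊕ (M2 ⊕ K) = M1 ⊕ M2, so the key drops out. Then M2 = (M1 ⊕ M2) ⊕ M1 over the first 10 bytes.
byte 0: (fb ^ b4) ^ 61 = 4f ^ 61 = 2e
byte 1: (4c ^ 01) ^ 62 = 4d ^ 62 = 2f
byte 2: (10 ^ 14) ^ 6f = 04 ^ 6f = 6b
byte 3: (f7 ^ b2) ^ 72 = 45 ^ 72 = 37
byte 4: (17 ^ 49) ^ 74 = 5e ^ 74 = 2a
byte 5: (87 ^ 77) ^ 20 = f0 ^ 20 = d0
byte 6: (e5 ^ 9c) ^ 63 = 79 ^ 63 = 1a
byte 7: (93 ^ e5) ^ 6f = 76 ^ 6f = 19
byte 8: (13 ^ 15) ^ 64 = 06 ^ 64 = 62
byte 9: (c2 ^ 8d) ^ 65 = 4f ^ 65 = 2a

2e2f6b372ad01a19622a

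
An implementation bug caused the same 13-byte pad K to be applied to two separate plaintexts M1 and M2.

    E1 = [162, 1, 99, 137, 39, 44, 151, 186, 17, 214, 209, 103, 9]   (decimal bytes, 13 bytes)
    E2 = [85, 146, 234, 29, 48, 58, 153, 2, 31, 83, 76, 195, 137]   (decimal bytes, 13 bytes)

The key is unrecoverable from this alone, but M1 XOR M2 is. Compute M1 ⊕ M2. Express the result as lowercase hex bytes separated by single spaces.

f7 93 89 94 17 16 0e b8 0e 85 9d a4 80

E1 ⊕ E2 = (M1 ⊕ K) ⊕ (M2 ⊕ K) = M1 ⊕ M2 — the shared key cancels under XOR.
byte 0: a2 XOR 55 = f7
byte 1: 01 XOR 92 = 93
byte 2: 63 XOR ea = 89
byte 3: 89 XOR 1d = 94
byte 4: 27 XOR 30 = 17
byte 5: 2c XOR 3a = 16
byte 6: 97 XOR 99 = 0e
byte 7: ba XOR 02 = b8
byte 8: 11 XOR 1f = 0e
byte 9: d6 XOR 53 = 85
byte 10: d1 XOR 4c = 9d
byte 11: 67 XOR c3 = a4
byte 12: 09 XOR 89 = 80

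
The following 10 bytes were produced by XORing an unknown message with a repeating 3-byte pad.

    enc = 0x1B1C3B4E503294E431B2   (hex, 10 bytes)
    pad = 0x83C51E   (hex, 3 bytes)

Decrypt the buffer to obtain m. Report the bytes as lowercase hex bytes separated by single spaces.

98 d9 25 cd 95 2c 17 21 2f 31

The 3-byte key repeats, so the effective keystream is 83 c5 1e 83 c5 1e 83 c5 1e 83.
byte 0: 00011011 ⊕ 10000011 = 10011000
byte 1: 00011100 ⊕ 11000101 = 11011001
byte 2: 00111011 ⊕ 00011110 = 00100101
byte 3: 01001110 ⊕ 10000011 = 11001101
byte 4: 01010000 ⊕ 11000101 = 10010101
byte 5: 00110010 ⊕ 00011110 = 00101100
byte 6: 10010100 ⊕ 10000011 = 00010111
byte 7: 11100100 ⊕ 11000101 = 00100001
byte 8: 00110001 ⊕ 00011110 = 00101111
byte 9: 10110010 ⊕ 10000011 = 00110001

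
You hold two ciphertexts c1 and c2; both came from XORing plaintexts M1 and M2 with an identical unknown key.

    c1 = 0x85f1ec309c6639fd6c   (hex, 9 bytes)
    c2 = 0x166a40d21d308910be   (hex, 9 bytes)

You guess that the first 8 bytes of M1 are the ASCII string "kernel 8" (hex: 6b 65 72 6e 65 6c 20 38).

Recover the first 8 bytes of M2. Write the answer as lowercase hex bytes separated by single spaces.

f8 fe de 8c e4 3a 90 d5

First, c1 ⊕ c2 = (M1 ⊕ K) ⊕ (M2 ⊕ K) = M1 ⊕ M2, so the key drops out. Then M2 = (M1 ⊕ M2) ⊕ M1 over the first 8 bytes.
byte 0: (85 ^ 16) ^ 6b = 93 ^ 6b = f8
byte 1: (f1 ^ 6a) ^ 65 = 9b ^ 65 = fe
byte 2: (ec ^ 40) ^ 72 = ac ^ 72 = de
byte 3: (30 ^ d2) ^ 6e = e2 ^ 6e = 8c
byte 4: (9c ^ 1d) ^ 65 = 81 ^ 65 = e4
byte 5: (66 ^ 30) ^ 6c = 56 ^ 6c = 3a
byte 6: (39 ^ 89) ^ 20 = b0 ^ 20 = 90
byte 7: (fd ^ 10) ^ 38 = ed ^ 38 = d5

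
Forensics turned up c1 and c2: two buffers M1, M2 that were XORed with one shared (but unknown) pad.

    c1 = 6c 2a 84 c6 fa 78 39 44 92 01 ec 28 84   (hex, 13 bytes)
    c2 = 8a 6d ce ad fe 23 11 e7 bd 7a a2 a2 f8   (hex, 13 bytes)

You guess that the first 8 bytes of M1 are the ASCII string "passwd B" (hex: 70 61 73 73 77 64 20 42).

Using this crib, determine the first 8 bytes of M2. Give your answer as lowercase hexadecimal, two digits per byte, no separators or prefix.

First, c1 ⊕ c2 = (M1 ⊕ K) ⊕ (M2 ⊕ K) = M1 ⊕ M2, so the key drops out. Then M2 = (M1 ⊕ M2) ⊕ M1 over the first 8 bytes.
byte 0: (6c xor 8a) xor 70 = e6 xor 70 = 96
byte 1: (2a xor 6d) xor 61 = 47 xor 61 = 26
byte 2: (84 xor ce) xor 73 = 4a xor 73 = 39
byte 3: (c6 xor ad) xor 73 = 6b xor 73 = 18
byte 4: (fa xor fe) xor 77 = 04 xor 77 = 73
byte 5: (78 xor 23) xor 64 = 5b xor 64 = 3f
byte 6: (39 xor 11) xor 20 = 28 xor 20 = 08
byte 7: (44 xor e7) xor 42 = a3 xor 42 = e1

96263918733f08e1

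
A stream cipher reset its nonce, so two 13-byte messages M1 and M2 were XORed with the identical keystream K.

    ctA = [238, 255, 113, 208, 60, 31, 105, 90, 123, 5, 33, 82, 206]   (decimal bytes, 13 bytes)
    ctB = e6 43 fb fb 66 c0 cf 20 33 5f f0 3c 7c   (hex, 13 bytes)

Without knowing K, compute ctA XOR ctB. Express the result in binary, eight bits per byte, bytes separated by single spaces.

ctA ⊕ ctB = (M1 ⊕ K) ⊕ (M2 ⊕ K) = M1 ⊕ M2 — the shared key cancels under XOR.
ee xor e6 = 08
ff xor 43 = bc
71 xor fb = 8a
d0 xor fb = 2b
3c xor 66 = 5a
1f xor c0 = df
69 xor cf = a6
5a xor 20 = 7a
7b xor 33 = 48
05 xor 5f = 5a
21 xor f0 = d1
52 xor 3c = 6e
ce xor 7c = b2

00001000 10111100 10001010 00101011 01011010 11011111 10100110 01111010 01001000 01011010 11010001 01101110 10110010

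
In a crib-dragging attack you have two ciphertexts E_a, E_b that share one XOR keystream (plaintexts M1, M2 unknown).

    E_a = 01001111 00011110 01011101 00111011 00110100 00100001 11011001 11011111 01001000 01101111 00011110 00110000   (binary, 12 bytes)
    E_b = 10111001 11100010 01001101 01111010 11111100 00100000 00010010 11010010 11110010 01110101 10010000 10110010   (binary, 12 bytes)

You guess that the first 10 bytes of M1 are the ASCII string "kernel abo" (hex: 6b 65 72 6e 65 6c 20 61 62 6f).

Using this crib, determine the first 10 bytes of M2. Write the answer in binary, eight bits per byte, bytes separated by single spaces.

First, E_a ⊕ E_b = (M1 ⊕ K) ⊕ (M2 ⊕ K) = M1 ⊕ M2, so the key drops out. Then M2 = (M1 ⊕ M2) ⊕ M1 over the first 10 bytes.
byte 0: (4f ^ b9) ^ 6b = f6 ^ 6b = 9d
byte 1: (1e ^ e2) ^ 65 = fc ^ 65 = 99
byte 2: (5d ^ 4d) ^ 72 = 10 ^ 72 = 62
byte 3: (3b ^ 7a) ^ 6e = 41 ^ 6e = 2f
byte 4: (34 ^ fc) ^ 65 = c8 ^ 65 = ad
byte 5: (21 ^ 20) ^ 6c = 01 ^ 6c = 6d
byte 6: (d9 ^ 12) ^ 20 = cb ^ 20 = eb
byte 7: (df ^ d2) ^ 61 = 0d ^ 61 = 6c
byte 8: (48 ^ f2) ^ 62 = ba ^ 62 = d8
byte 9: (6f ^ 75) ^ 6f = 1a ^ 6f = 75

10011101 10011001 01100010 00101111 10101101 01101101 11101011 01101100 11011000 01110101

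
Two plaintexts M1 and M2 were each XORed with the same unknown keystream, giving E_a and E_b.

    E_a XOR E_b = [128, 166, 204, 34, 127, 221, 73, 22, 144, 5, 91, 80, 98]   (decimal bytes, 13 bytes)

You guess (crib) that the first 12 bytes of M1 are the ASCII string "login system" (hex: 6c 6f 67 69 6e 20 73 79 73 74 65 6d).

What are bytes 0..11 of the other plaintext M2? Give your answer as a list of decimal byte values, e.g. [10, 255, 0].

[236, 201, 171, 75, 17, 253, 58, 111, 227, 113, 62, 61]

Since E_a ⊕ E_b = M1 ⊕ M2, XORing with the guessed M1 bytes yields the corresponding M2 bytes: M2 = (E_a ⊕ E_b) ⊕ M1.
80 ⊕ 6c = ec
a6 ⊕ 6f = c9
cc ⊕ 67 = ab
22 ⊕ 69 = 4b
7f ⊕ 6e = 11
dd ⊕ 20 = fd
49 ⊕ 73 = 3a
16 ⊕ 79 = 6f
90 ⊕ 73 = e3
05 ⊕ 74 = 71
5b ⊕ 65 = 3e
50 ⊕ 6d = 3d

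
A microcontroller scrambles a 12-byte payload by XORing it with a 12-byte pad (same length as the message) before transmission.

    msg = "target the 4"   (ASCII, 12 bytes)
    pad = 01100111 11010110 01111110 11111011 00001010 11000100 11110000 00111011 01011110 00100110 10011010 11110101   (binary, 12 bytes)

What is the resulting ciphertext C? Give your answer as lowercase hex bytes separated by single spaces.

XOR is its own inverse, so applying the key byte-wise gives the result directly.
74 XOR 67 = 13
61 XOR d6 = b7
72 XOR 7e = 0c
67 XOR fb = 9c
65 XOR 0a = 6f
74 XOR c4 = b0
20 XOR f0 = d0
74 XOR 3b = 4f
68 XOR 5e = 36
65 XOR 26 = 43
20 XOR 9a = ba
34 XOR f5 = c1

13 b7 0c 9c 6f b0 d0 4f 36 43 ba c1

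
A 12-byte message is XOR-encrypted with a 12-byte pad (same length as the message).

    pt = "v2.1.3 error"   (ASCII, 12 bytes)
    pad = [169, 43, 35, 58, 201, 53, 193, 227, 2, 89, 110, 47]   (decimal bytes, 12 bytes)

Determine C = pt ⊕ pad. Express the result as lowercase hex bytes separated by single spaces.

df 19 0d 0b e7 06 e1 86 70 2b 01 5d

XOR is its own inverse, so applying the key byte-wise gives the result directly.
76 xor a9 = df
32 xor 2b = 19
2e xor 23 = 0d
31 xor 3a = 0b
2e xor c9 = e7
33 xor 35 = 06
20 xor c1 = e1
65 xor e3 = 86
72 xor 02 = 70
72 xor 59 = 2b
6f xor 6e = 01
72 xor 2f = 5d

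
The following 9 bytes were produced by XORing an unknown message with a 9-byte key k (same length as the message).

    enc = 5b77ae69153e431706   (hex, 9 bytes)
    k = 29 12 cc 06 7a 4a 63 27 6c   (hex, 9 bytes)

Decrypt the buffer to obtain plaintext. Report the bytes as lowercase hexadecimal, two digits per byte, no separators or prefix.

7265626f6f7420306a

XOR is its own inverse, so applying the key byte-wise gives the result directly.
01011011 xor 00101001 = 01110010
01110111 xor 00010010 = 01100101
10101110 xor 11001100 = 01100010
01101001 xor 00000110 = 01101111
00010101 xor 01111010 = 01101111
00111110 xor 01001010 = 01110100
01000011 xor 01100011 = 00100000
00010111 xor 00100111 = 00110000
00000110 xor 01101100 = 01101010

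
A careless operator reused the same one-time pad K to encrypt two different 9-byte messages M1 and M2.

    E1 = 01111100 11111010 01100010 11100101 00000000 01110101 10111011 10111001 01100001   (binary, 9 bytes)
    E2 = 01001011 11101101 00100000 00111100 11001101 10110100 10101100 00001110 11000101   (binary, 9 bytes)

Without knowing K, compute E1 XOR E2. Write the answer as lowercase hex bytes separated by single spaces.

37 17 42 d9 cd c1 17 b7 a4

E1 ⊕ E2 = (M1 ⊕ K) ⊕ (M2 ⊕ K) = M1 ⊕ M2 — the shared key cancels under XOR.
124 xor  75 =  55
250 xor 237 =  23
 98 xor  32 =  66
229 xor  60 = 217
  0 xor 205 = 205
117 xor 180 = 193
187 xor 172 =  23
185 xor  14 = 183
 97 xor 197 = 164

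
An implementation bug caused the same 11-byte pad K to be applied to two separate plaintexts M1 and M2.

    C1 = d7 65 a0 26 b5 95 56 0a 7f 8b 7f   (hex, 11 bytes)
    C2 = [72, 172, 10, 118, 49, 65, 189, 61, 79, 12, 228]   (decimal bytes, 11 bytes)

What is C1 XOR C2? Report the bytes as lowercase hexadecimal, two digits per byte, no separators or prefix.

C1 ⊕ C2 = (M1 ⊕ K) ⊕ (M2 ⊕ K) = M1 ⊕ M2 — the shared key cancels under XOR.
d7 xor 48 = 9f
65 xor ac = c9
a0 xor 0a = aa
26 xor 76 = 50
b5 xor 31 = 84
95 xor 41 = d4
56 xor bd = eb
0a xor 3d = 37
7f xor 4f = 30
8b xor 0c = 87
7f xor e4 = 9b

9fc9aa5084d4eb3730879b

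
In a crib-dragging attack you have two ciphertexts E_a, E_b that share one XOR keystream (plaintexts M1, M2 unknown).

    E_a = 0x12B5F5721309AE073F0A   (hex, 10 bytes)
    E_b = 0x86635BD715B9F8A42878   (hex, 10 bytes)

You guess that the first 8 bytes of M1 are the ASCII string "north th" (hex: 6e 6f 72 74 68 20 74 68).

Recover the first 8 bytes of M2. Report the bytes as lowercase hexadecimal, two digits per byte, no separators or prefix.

fab9dcd16e9022cb

First, E_a ⊕ E_b = (M1 ⊕ K) ⊕ (M2 ⊕ K) = M1 ⊕ M2, so the key drops out. Then M2 = (M1 ⊕ M2) ⊕ M1 over the first 8 bytes.
byte 0: (12 XOR 86) XOR 6e = 94 XOR 6e = fa
byte 1: (b5 XOR 63) XOR 6f = d6 XOR 6f = b9
byte 2: (f5 XOR 5b) XOR 72 = ae XOR 72 = dc
byte 3: (72 XOR d7) XOR 74 = a5 XOR 74 = d1
byte 4: (13 XOR 15) XOR 68 = 06 XOR 68 = 6e
byte 5: (09 XOR b9) XOR 20 = b0 XOR 20 = 90
byte 6: (ae XOR f8) XOR 74 = 56 XOR 74 = 22
byte 7: (07 XOR a4) XOR 68 = a3 XOR 68 = cb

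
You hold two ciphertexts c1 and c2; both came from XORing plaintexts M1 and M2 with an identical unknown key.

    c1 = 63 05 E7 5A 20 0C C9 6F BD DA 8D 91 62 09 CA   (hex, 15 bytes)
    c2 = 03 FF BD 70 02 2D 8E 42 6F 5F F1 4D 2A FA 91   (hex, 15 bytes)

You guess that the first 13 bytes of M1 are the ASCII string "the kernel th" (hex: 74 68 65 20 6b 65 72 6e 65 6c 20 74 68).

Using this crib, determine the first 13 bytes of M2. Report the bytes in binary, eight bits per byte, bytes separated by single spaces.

First, c1 ⊕ c2 = (M1 ⊕ K) ⊕ (M2 ⊕ K) = M1 ⊕ M2, so the key drops out. Then M2 = (M1 ⊕ M2) ⊕ M1 over the first 13 bytes.
byte 0: (63 ⊕ 03) ⊕ 74 = 60 ⊕ 74 = 14
byte 1: (05 ⊕ ff) ⊕ 68 = fa ⊕ 68 = 92
byte 2: (e7 ⊕ bd) ⊕ 65 = 5a ⊕ 65 = 3f
byte 3: (5a ⊕ 70) ⊕ 20 = 2a ⊕ 20 = 0a
byte 4: (20 ⊕ 02) ⊕ 6b = 22 ⊕ 6b = 49
byte 5: (0c ⊕ 2d) ⊕ 65 = 21 ⊕ 65 = 44
byte 6: (c9 ⊕ 8e) ⊕ 72 = 47 ⊕ 72 = 35
byte 7: (6f ⊕ 42) ⊕ 6e = 2d ⊕ 6e = 43
byte 8: (bd ⊕ 6f) ⊕ 65 = d2 ⊕ 65 = b7
byte 9: (da ⊕ 5f) ⊕ 6c = 85 ⊕ 6c = e9
byte 10: (8d ⊕ f1) ⊕ 20 = 7c ⊕ 20 = 5c
byte 11: (91 ⊕ 4d) ⊕ 74 = dc ⊕ 74 = a8
byte 12: (62 ⊕ 2a) ⊕ 68 = 48 ⊕ 68 = 20

00010100 10010010 00111111 00001010 01001001 01000100 00110101 01000011 10110111 11101001 01011100 10101000 00100000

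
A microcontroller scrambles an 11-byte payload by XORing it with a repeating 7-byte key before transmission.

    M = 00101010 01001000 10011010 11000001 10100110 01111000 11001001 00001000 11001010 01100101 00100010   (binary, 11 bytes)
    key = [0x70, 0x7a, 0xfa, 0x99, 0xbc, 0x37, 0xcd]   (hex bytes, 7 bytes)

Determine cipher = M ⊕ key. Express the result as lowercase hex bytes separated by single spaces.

The 7-byte key repeats, so the effective keystream is 70 7a fa 99 bc 37 cd 70 7a fa 99.
byte 0: 2a ⊕ 70 = 5a
byte 1: 48 ⊕ 7a = 32
byte 2: 9a ⊕ fa = 60
byte 3: c1 ⊕ 99 = 58
byte 4: a6 ⊕ bc = 1a
byte 5: 78 ⊕ 37 = 4f
byte 6: c9 ⊕ cd = 04
byte 7: 08 ⊕ 70 = 78
byte 8: ca ⊕ 7a = b0
byte 9: 65 ⊕ fa = 9f
byte 10: 22 ⊕ 99 = bb

5a 32 60 58 1a 4f 04 78 b0 9f bb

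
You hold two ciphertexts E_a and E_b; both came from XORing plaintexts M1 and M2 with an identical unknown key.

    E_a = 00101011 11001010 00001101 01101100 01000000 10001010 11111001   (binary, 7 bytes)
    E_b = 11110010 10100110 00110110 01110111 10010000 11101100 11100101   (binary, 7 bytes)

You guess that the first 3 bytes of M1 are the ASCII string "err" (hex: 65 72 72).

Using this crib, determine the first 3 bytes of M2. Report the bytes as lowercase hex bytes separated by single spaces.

First, E_a ⊕ E_b = (M1 ⊕ K) ⊕ (M2 ⊕ K) = M1 ⊕ M2, so the key drops out. Then M2 = (M1 ⊕ M2) ⊕ M1 over the first 3 bytes.
byte 0: (2b ⊕ f2) ⊕ 65 = d9 ⊕ 65 = bc
byte 1: (ca ⊕ a6) ⊕ 72 = 6c ⊕ 72 = 1e
byte 2: (0d ⊕ 36) ⊕ 72 = 3b ⊕ 72 = 49

bc 1e 49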